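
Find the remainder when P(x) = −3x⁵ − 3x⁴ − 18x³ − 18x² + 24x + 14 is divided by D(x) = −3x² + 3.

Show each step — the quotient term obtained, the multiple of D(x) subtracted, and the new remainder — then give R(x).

Step 1: lead(−3x⁵ − 3x⁴ − 18x³ − 18x² + 24x + 14) ÷ lead(D) = −3x⁵ ÷ −3x² = x³. Subtract (x³)·D = −3x⁵ + 3x³. Remainder: −3x⁴ − 21x³ − 18x² + 24x + 14.
Step 2: lead(−3x⁴ − 21x³ − 18x² + 24x + 14) ÷ lead(D) = −3x⁴ ÷ −3x² = x². Subtract (x²)·D = −3x⁴ + 3x². Remainder: −21x³ − 21x² + 24x + 14.
Step 3: lead(−21x³ − 21x² + 24x + 14) ÷ lead(D) = −21x³ ÷ −3x² = 7x. Subtract (7x)·D = −21x³ + 21x. Remainder: −21x² + 3x + 14.
Step 4: lead(−21x² + 3x + 14) ÷ lead(D) = −21x² ÷ −3x² = 7. Subtract (7)·D = −21x² + 21. Remainder: 3x − 7.

R(x) = 3x − 7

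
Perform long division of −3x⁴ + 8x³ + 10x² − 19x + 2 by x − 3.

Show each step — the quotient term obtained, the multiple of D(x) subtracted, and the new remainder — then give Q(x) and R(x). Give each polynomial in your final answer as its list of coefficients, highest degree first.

Step 1: lead(−3x⁴ + 8x³ + 10x² − 19x + 2) ÷ lead(D) = −3x⁴ ÷ x = −3x³. Subtract (−3x³)·D = −3x⁴ + 9x³. Remainder: −x³ + 10x² − 19x + 2.
Step 2: lead(−x³ + 10x² − 19x + 2) ÷ lead(D) = −x³ ÷ x = −x². Subtract (−x²)·D = −x³ + 3x². Remainder: 7x² − 19x + 2.
Step 3: lead(7x² − 19x + 2) ÷ lead(D) = 7x² ÷ x = 7x. Subtract (7x)·D = 7x² − 21x. Remainder: 2x + 2.
Step 4: lead(2x + 2) ÷ lead(D) = 2x ÷ x = 2. Subtract (2)·D = 2x − 6. Remainder: 8.

Q = [-3, -1, 7, 2]; R = [8]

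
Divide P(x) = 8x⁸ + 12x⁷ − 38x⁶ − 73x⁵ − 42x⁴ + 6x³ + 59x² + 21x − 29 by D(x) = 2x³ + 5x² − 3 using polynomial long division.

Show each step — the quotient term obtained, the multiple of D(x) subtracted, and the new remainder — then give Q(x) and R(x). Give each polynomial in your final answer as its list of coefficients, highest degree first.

Step 1: lead(8x⁸ + 12x⁷ − 38x⁶ − 73x⁵ − 42x⁴ + 6x³ + 59x² + 21x − 29) ÷ lead(D) = 8x⁸ ÷ 2x³ = 4x⁵. Subtract (4x⁵)·D = 8x⁸ + 20x⁷ − 12x⁵. Remainder: −8x⁷ − 38x⁶ − 61x⁵ − 42x⁴ + 6x³ + 59x² + 21x − 29.
Step 2: lead(−8x⁷ − 38x⁶ − 61x⁵ − 42x⁴ + 6x³ + 59x² + 21x − 29) ÷ lead(D) = −8x⁷ ÷ 2x³ = −4x⁴. Subtract (−4x⁴)·D = −8x⁷ − 20x⁶ + 12x⁴. Remainder: −18x⁶ − 61x⁵ − 54x⁴ + 6x³ + 59x² + 21x − 29.
Step 3: lead(−18x⁶ − 61x⁵ − 54x⁴ + 6x³ + 59x² + 21x − 29) ÷ lead(D) = −18x⁶ ÷ 2x³ = −9x³. Subtract (−9x³)·D = −18x⁶ − 45x⁵ + 27x³. Remainder: −16x⁵ − 54x⁴ − 21x³ + 59x² + 21x − 29.
Step 4: lead(−16x⁵ − 54x⁴ − 21x³ + 59x² + 21x − 29) ÷ lead(D) = −16x⁵ ÷ 2x³ = −8x². Subtract (−8x²)·D = −16x⁵ − 40x⁴ + 24x². Remainder: −14x⁴ − 21x³ + 35x² + 21x − 29.
Step 5: lead(−14x⁴ − 21x³ + 35x² + 21x − 29) ÷ lead(D) = −14x⁴ ÷ 2x³ = −7x. Subtract (−7x)·D = −14x⁴ − 35x³ + 21x. Remainder: 14x³ + 35x² − 29.
Step 6: lead(14x³ + 35x² − 29) ÷ lead(D) = 14x³ ÷ 2x³ = 7. Subtract (7)·D = 14x³ + 35x² − 21. Remainder: −8.

Q = [4, -4, -9, -8, -7, 7]; R = [-8]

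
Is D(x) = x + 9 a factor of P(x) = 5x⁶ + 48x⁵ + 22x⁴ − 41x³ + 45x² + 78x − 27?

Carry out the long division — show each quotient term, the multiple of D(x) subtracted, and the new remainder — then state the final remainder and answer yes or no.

R(x) = 0, so D(x) is a factor of P(x). yes

Step 1: lead(5x⁶ + 48x⁵ + 22x⁴ − 41x³ + 45x² + 78x − 27) ÷ lead(D) = 5x⁶ ÷ x = 5x⁵. Subtract (5x⁵)·D = 5x⁶ + 45x⁵. Remainder: 3x⁵ + 22x⁴ − 41x³ + 45x² + 78x − 27.
Step 2: lead(3x⁵ + 22x⁴ − 41x³ + 45x² + 78x − 27) ÷ lead(D) = 3x⁵ ÷ x = 3x⁴. Subtract (3x⁴)·D = 3x⁵ + 27x⁴. Remainder: −5x⁴ − 41x³ + 45x² + 78x − 27.
Step 3: lead(−5x⁴ − 41x³ + 45x² + 78x − 27) ÷ lead(D) = −5x⁴ ÷ x = −5x³. Subtract (−5x³)·D = −5x⁴ − 45x³. Remainder: 4x³ + 45x² + 78x − 27.
Step 4: lead(4x³ + 45x² + 78x − 27) ÷ lead(D) = 4x³ ÷ x = 4x². Subtract (4x²)·D = 4x³ + 36x². Remainder: 9x² + 78x − 27.
Step 5: lead(9x² + 78x − 27) ÷ lead(D) = 9x² ÷ x = 9x. Subtract (9x)·D = 9x² + 81x. Remainder: −3x − 27.
Step 6: lead(−3x − 27) ÷ lead(D) = −3x ÷ x = −3. Subtract (−3)·D = −3x − 27. Remainder: 0.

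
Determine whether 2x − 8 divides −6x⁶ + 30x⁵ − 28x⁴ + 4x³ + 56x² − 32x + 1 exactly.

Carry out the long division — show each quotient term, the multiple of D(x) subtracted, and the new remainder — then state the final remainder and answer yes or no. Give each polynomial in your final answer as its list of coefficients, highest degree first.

Step 1: lead(−6x⁶ + 30x⁵ − 28x⁴ + 4x³ + 56x² − 32x + 1) ÷ lead(D) = −6x⁶ ÷ 2x = −3x⁵. Subtract (−3x⁵)·D = −6x⁶ + 24x⁵. Remainder: 6x⁵ − 28x⁴ + 4x³ + 56x² − 32x + 1.
Step 2: lead(6x⁵ − 28x⁴ + 4x³ + 56x² − 32x + 1) ÷ lead(D) = 6x⁵ ÷ 2x = 3x⁴. Subtract (3x⁴)·D = 6x⁵ − 24x⁴. Remainder: −4x⁴ + 4x³ + 56x² − 32x + 1.
Step 3: lead(−4x⁴ + 4x³ + 56x² − 32x + 1) ÷ lead(D) = −4x⁴ ÷ 2x = −2x³. Subtract (−2x³)·D = −4x⁴ + 16x³. Remainder: −12x³ + 56x² − 32x + 1.
Step 4: lead(−12x³ + 56x² − 32x + 1) ÷ lead(D) = −12x³ ÷ 2x = −6x². Subtract (−6x²)·D = −12x³ + 48x². Remainder: 8x² − 32x + 1.
Step 5: lead(8x² − 32x + 1) ÷ lead(D) = 8x² ÷ 2x = 4x. Subtract (4x)·D = 8x² − 32x. Remainder: 1.

R = [1], so D(x) is not a factor of P(x). no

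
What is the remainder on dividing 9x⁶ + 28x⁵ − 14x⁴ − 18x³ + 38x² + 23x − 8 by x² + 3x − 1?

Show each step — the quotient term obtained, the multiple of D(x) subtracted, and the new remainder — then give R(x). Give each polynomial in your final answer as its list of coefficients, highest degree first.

R = [3, 1]

Step 1: lead(9x⁶ + 28x⁵ − 14x⁴ − 18x³ + 38x² + 23x − 8) ÷ lead(D) = 9x⁶ ÷ x² = 9x⁴. Subtract (9x⁴)·D = 9x⁶ + 27x⁵ − 9x⁴. Remainder: x⁵ − 5x⁴ − 18x³ + 38x² + 23x − 8.
Step 2: lead(x⁵ − 5x⁴ − 18x³ + 38x² + 23x − 8) ÷ lead(D) = x⁵ ÷ x² = x³. Subtract (x³)·D = x⁵ + 3x⁴ − x³. Remainder: −8x⁴ − 17x³ + 38x² + 23x − 8.
Step 3: lead(−8x⁴ − 17x³ + 38x² + 23x − 8) ÷ lead(D) = −8x⁴ ÷ x² = −8x². Subtract (−8x²)·D = −8x⁴ − 24x³ + 8x². Remainder: 7x³ + 30x² + 23x − 8.
Step 4: lead(7x³ + 30x² + 23x − 8) ÷ lead(D) = 7x³ ÷ x² = 7x. Subtract (7x)·D = 7x³ + 21x² − 7x. Remainder: 9x² + 30x − 8.
Step 5: lead(9x² + 30x − 8) ÷ lead(D) = 9x² ÷ x² = 9. Subtract (9)·D = 9x² + 27x − 9. Remainder: 3x + 1.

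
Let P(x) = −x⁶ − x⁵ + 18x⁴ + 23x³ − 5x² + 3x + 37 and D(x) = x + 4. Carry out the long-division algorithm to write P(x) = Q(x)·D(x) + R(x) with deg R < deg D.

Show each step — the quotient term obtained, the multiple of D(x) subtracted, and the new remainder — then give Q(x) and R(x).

Q(x) = −x⁵ + 3x⁴ + 6x³ − x² − x + 7; R(x) = 9

Step 1: lead(−x⁶ − x⁵ + 18x⁴ + 23x³ − 5x² + 3x + 37) ÷ lead(D) = −x⁶ ÷ x = −x⁵. Subtract (−x⁵)·D = −x⁶ − 4x⁵. Remainder: 3x⁵ + 18x⁴ + 23x³ − 5x² + 3x + 37.
Step 2: lead(3x⁵ + 18x⁴ + 23x³ − 5x² + 3x + 37) ÷ lead(D) = 3x⁵ ÷ x = 3x⁴. Subtract (3x⁴)·D = 3x⁵ + 12x⁴. Remainder: 6x⁴ + 23x³ − 5x² + 3x + 37.
Step 3: lead(6x⁴ + 23x³ − 5x² + 3x + 37) ÷ lead(D) = 6x⁴ ÷ x = 6x³. Subtract (6x³)·D = 6x⁴ + 24x³. Remainder: −x³ − 5x² + 3x + 37.
Step 4: lead(−x³ − 5x² + 3x + 37) ÷ lead(D) = −x³ ÷ x = −x². Subtract (−x²)·D = −x³ − 4x². Remainder: −x² + 3x + 37.
Step 5: lead(−x² + 3x + 37) ÷ lead(D) = −x² ÷ x = −x. Subtract (−x)·D = −x² − 4x. Remainder: 7x + 37.
Step 6: lead(7x + 37) ÷ lead(D) = 7x ÷ x = 7. Subtract (7)·D = 7x + 28. Remainder: 9.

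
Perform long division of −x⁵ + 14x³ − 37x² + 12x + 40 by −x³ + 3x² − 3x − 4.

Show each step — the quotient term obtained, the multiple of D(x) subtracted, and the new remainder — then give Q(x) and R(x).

Q(x) = x² + 3x − 8; R(x) = 8

Step 1: lead(−x⁵ + 14x³ − 37x² + 12x + 40) ÷ lead(D) = −x⁵ ÷ −x³ = x². Subtract (x²)·D = −x⁵ + 3x⁴ − 3x³ − 4x². Remainder: −3x⁴ + 17x³ − 33x² + 12x + 40.
Step 2: lead(−3x⁴ + 17x³ − 33x² + 12x + 40) ÷ lead(D) = −3x⁴ ÷ −x³ = 3x. Subtract (3x)·D = −3x⁴ + 9x³ − 9x² − 12x. Remainder: 8x³ − 24x² + 24x + 40.
Step 3: lead(8x³ − 24x² + 24x + 40) ÷ lead(D) = 8x³ ÷ −x³ = −8. Subtract (−8)·D = 8x³ − 24x² + 24x + 32. Remainder: 8.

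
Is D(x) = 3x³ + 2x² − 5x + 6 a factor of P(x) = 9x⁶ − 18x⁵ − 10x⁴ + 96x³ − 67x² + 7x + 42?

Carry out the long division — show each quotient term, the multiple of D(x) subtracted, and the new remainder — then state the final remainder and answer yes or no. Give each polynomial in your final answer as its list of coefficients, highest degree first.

R = [5, -6], so D(x) is not a factor of P(x). no

Step 1: lead(9x⁶ − 18x⁵ − 10x⁴ + 96x³ − 67x² + 7x + 42) ÷ lead(D) = 9x⁶ ÷ 3x³ = 3x³. Subtract (3x³)·D = 9x⁶ + 6x⁵ − 15x⁴ + 18x³. Remainder: −24x⁵ + 5x⁴ + 78x³ − 67x² + 7x + 42.
Step 2: lead(−24x⁵ + 5x⁴ + 78x³ − 67x² + 7x + 42) ÷ lead(D) = −24x⁵ ÷ 3x³ = −8x². Subtract (−8x²)·D = −24x⁵ − 16x⁴ + 40x³ − 48x². Remainder: 21x⁴ + 38x³ − 19x² + 7x + 42.
Step 3: lead(21x⁴ + 38x³ − 19x² + 7x + 42) ÷ lead(D) = 21x⁴ ÷ 3x³ = 7x. Subtract (7x)·D = 21x⁴ + 14x³ − 35x² + 42x. Remainder: 24x³ + 16x² − 35x + 42.
Step 4: lead(24x³ + 16x² − 35x + 42) ÷ lead(D) = 24x³ ÷ 3x³ = 8. Subtract (8)·D = 24x³ + 16x² − 40x + 48. Remainder: 5x − 6.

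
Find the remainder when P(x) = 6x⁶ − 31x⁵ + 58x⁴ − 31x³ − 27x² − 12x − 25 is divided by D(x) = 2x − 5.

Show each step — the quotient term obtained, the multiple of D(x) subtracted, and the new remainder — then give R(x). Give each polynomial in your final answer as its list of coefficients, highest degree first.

Step 1: lead(6x⁶ − 31x⁵ + 58x⁴ − 31x³ − 27x² − 12x − 25) ÷ lead(D) = 6x⁶ ÷ 2x = 3x⁵. Subtract (3x⁵)·D = 6x⁶ − 15x⁵. Remainder: −16x⁵ + 58x⁴ − 31x³ − 27x² − 12x − 25.
Step 2: lead(−16x⁵ + 58x⁴ − 31x³ − 27x² − 12x − 25) ÷ lead(D) = −16x⁵ ÷ 2x = −8x⁴. Subtract (−8x⁴)·D = −16x⁵ + 40x⁴. Remainder: 18x⁴ − 31x³ − 27x² − 12x − 25.
Step 3: lead(18x⁴ − 31x³ − 27x² − 12x − 25) ÷ lead(D) = 18x⁴ ÷ 2x = 9x³. Subtract (9x³)·D = 18x⁴ − 45x³. Remainder: 14x³ − 27x² − 12x − 25.
Step 4: lead(14x³ − 27x² − 12x − 25) ÷ lead(D) = 14x³ ÷ 2x = 7x². Subtract (7x²)·D = 14x³ − 35x². Remainder: 8x² − 12x − 25.
Step 5: lead(8x² − 12x − 25) ÷ lead(D) = 8x² ÷ 2x = 4x. Subtract (4x)·D = 8x² − 20x. Remainder: 8x − 25.
Step 6: lead(8x − 25) ÷ lead(D) = 8x ÷ 2x = 4. Subtract (4)·D = 8x − 20. Remainder: −5.

R = [-5]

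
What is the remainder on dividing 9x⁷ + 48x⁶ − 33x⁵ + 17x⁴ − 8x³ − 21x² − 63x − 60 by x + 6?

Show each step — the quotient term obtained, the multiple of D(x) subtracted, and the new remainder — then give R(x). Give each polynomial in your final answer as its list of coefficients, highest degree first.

Step 1: lead(9x⁷ + 48x⁶ − 33x⁵ + 17x⁴ − 8x³ − 21x² − 63x − 60) ÷ lead(D) = 9x⁷ ÷ x = 9x⁶. Subtract (9x⁶)·D = 9x⁷ + 54x⁶. Remainder: −6x⁶ − 33x⁵ + 17x⁴ − 8x³ − 21x² − 63x − 60.
Step 2: lead(−6x⁶ − 33x⁵ + 17x⁴ − 8x³ − 21x² − 63x − 60) ÷ lead(D) = −6x⁶ ÷ x = −6x⁵. Subtract (−6x⁵)·D = −6x⁶ − 36x⁵. Remainder: 3x⁵ + 17x⁴ − 8x³ − 21x² − 63x − 60.
Step 3: lead(3x⁵ + 17x⁴ − 8x³ − 21x² − 63x − 60) ÷ lead(D) = 3x⁵ ÷ x = 3x⁴. Subtract (3x⁴)·D = 3x⁵ + 18x⁴. Remainder: −x⁴ − 8x³ − 21x² − 63x − 60.
Step 4: lead(−x⁴ − 8x³ − 21x² − 63x − 60) ÷ lead(D) = −x⁴ ÷ x = −x³. Subtract (−x³)·D = −x⁴ − 6x³. Remainder: −2x³ − 21x² − 63x − 60.
Step 5: lead(−2x³ − 21x² − 63x − 60) ÷ lead(D) = −2x³ ÷ x = −2x². Subtract (−2x²)·D = −2x³ − 12x². Remainder: −9x² − 63x − 60.
Step 6: lead(−9x² − 63x − 60) ÷ lead(D) = −9x² ÷ x = −9x. Subtract (−9x)·D = −9x² − 54x. Remainder: −9x − 60.
Step 7: lead(−9x − 60) ÷ lead(D) = −9x ÷ x = −9. Subtract (−9)·D = −9x − 54. Remainder: −6.

R = [-6]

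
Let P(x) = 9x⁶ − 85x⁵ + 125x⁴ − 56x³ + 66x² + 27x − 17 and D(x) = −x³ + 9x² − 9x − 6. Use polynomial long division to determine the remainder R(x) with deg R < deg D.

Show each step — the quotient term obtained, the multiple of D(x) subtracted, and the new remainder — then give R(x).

Step 1: lead(9x⁶ − 85x⁵ + 125x⁴ − 56x³ + 66x² + 27x − 17) ÷ lead(D) = 9x⁶ ÷ −x³ = −9x³. Subtract (−9x³)·D = 9x⁶ − 81x⁵ + 81x⁴ + 54x³. Remainder: −4x⁵ + 44x⁴ − 110x³ + 66x² + 27x − 17.
Step 2: lead(−4x⁵ + 44x⁴ − 110x³ + 66x² + 27x − 17) ÷ lead(D) = −4x⁵ ÷ −x³ = 4x². Subtract (4x²)·D = −4x⁵ + 36x⁴ − 36x³ − 24x². Remainder: 8x⁴ − 74x³ + 90x² + 27x − 17.
Step 3: lead(8x⁴ − 74x³ + 90x² + 27x − 17) ÷ lead(D) = 8x⁴ ÷ −x³ = −8x. Subtract (−8x)·D = 8x⁴ − 72x³ + 72x² + 48x. Remainder: −2x³ + 18x² − 21x − 17.
Step 4: lead(−2x³ + 18x² − 21x − 17) ÷ lead(D) = −2x³ ÷ −x³ = 2. Subtract (2)·D = −2x³ + 18x² − 18x − 12. Remainder: −3x − 5.

R(x) = −3x − 5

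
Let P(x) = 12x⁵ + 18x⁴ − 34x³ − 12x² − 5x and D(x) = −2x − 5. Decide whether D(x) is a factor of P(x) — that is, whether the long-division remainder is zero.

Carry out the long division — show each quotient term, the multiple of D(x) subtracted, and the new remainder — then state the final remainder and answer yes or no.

Step 1: lead(12x⁵ + 18x⁴ − 34x³ − 12x² − 5x) ÷ lead(D) = 12x⁵ ÷ −2x = −6x⁴. Subtract (−6x⁴)·D = 12x⁵ + 30x⁴. Remainder: −12x⁴ − 34x³ − 12x² − 5x.
Step 2: lead(−12x⁴ − 34x³ − 12x² − 5x) ÷ lead(D) = −12x⁴ ÷ −2x = 6x³. Subtract (6x³)·D = −12x⁴ − 30x³. Remainder: −4x³ − 12x² − 5x.
Step 3: lead(−4x³ − 12x² − 5x) ÷ lead(D) = −4x³ ÷ −2x = 2x². Subtract (2x²)·D = −4x³ − 10x². Remainder: −2x² − 5x.
Step 4: lead(−2x² − 5x) ÷ lead(D) = −2x² ÷ −2x = x. Subtract (x)·D = −2x² − 5x. Remainder: 0.

R(x) = 0, so D(x) is a factor of P(x). yes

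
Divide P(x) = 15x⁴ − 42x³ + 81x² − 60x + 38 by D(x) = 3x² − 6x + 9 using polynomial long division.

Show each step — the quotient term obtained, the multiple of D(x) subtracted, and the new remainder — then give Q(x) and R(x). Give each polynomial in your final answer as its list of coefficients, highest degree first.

Step 1: lead(15x⁴ − 42x³ + 81x² − 60x + 38) ÷ lead(D) = 15x⁴ ÷ 3x² = 5x². Subtract (5x²)·D = 15x⁴ − 30x³ + 45x². Remainder: −12x³ + 36x² − 60x + 38.
Step 2: lead(−12x³ + 36x² − 60x + 38) ÷ lead(D) = −12x³ ÷ 3x² = −4x. Subtract (−4x)·D = −12x³ + 24x² − 36x. Remainder: 12x² − 24x + 38.
Step 3: lead(12x² − 24x + 38) ÷ lead(D) = 12x² ÷ 3x² = 4. Subtract (4)·D = 12x² − 24x + 36. Remainder: 2.

Q = [5, -4, 4]; R = [2]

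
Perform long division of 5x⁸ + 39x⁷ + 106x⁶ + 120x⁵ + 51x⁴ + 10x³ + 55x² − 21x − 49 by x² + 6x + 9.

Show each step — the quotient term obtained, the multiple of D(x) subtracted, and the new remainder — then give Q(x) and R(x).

Step 1: lead(5x⁸ + 39x⁷ + 106x⁶ + 120x⁵ + 51x⁴ + 10x³ + 55x² − 21x − 49) ÷ lead(D) = 5x⁸ ÷ x² = 5x⁶. Subtract (5x⁶)·D = 5x⁸ + 30x⁷ + 45x⁶. Remainder: 9x⁷ + 61x⁶ + 120x⁵ + 51x⁴ + 10x³ + 55x² − 21x − 49.
Step 2: lead(9x⁷ + 61x⁶ + 120x⁵ + 51x⁴ + 10x³ + 55x² − 21x − 49) ÷ lead(D) = 9x⁷ ÷ x² = 9x⁵. Subtract (9x⁵)·D = 9x⁷ + 54x⁶ + 81x⁵. Remainder: 7x⁶ + 39x⁵ + 51x⁴ + 10x³ + 55x² − 21x − 49.
Step 3: lead(7x⁶ + 39x⁵ + 51x⁴ + 10x³ + 55x² − 21x − 49) ÷ lead(D) = 7x⁶ ÷ x² = 7x⁴. Subtract (7x⁴)·D = 7x⁶ + 42x⁵ + 63x⁴. Remainder: −3x⁵ − 12x⁴ + 10x³ + 55x² − 21x − 49.
Step 4: lead(−3x⁵ − 12x⁴ + 10x³ + 55x² − 21x − 49) ÷ lead(D) = −3x⁵ ÷ x² = −3x³. Subtract (−3x³)·D = −3x⁵ − 18x⁴ − 27x³. Remainder: 6x⁴ + 37x³ + 55x² − 21x − 49.
Step 5: lead(6x⁴ + 37x³ + 55x² − 21x − 49) ÷ lead(D) = 6x⁴ ÷ x² = 6x². Subtract (6x²)·D = 6x⁴ + 36x³ + 54x². Remainder: x³ + x² − 21x − 49.
Step 6: lead(x³ + x² − 21x − 49) ÷ lead(D) = x³ ÷ x² = x. Subtract (x)·D = x³ + 6x² + 9x. Remainder: −5x² − 30x − 49.
Step 7: lead(−5x² − 30x − 49) ÷ lead(D) = −5x² ÷ x² = −5. Subtract (−5)·D = −5x² − 30x − 45. Remainder: −4.

Q(x) = 5x⁶ + 9x⁵ + 7x⁴ − 3x³ + 6x² + x − 5; R(x) = −4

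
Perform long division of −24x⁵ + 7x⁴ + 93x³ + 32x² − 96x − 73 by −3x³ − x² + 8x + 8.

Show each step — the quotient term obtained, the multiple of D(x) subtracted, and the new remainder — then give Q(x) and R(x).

Step 1: lead(−24x⁵ + 7x⁴ + 93x³ + 32x² − 96x − 73) ÷ lead(D) = −24x⁵ ÷ −3x³ = 8x². Subtract (8x²)·D = −24x⁵ − 8x⁴ + 64x³ + 64x². Remainder: 15x⁴ + 29x³ − 32x² − 96x − 73.
Step 2: lead(15x⁴ + 29x³ − 32x² − 96x − 73) ÷ lead(D) = 15x⁴ ÷ −3x³ = −5x. Subtract (−5x)·D = 15x⁴ + 5x³ − 40x² − 40x. Remainder: 24x³ + 8x² − 56x − 73.
Step 3: lead(24x³ + 8x² − 56x − 73) ÷ lead(D) = 24x³ ÷ −3x³ = −8. Subtract (−8)·D = 24x³ + 8x² − 64x − 64. Remainder: 8x − 9.

Q(x) = 8x² − 5x − 8; R(x) = 8x − 9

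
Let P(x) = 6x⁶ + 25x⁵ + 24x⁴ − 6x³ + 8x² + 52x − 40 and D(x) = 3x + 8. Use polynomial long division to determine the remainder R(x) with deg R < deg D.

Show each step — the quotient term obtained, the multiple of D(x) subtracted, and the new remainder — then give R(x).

R(x) = −8

Step 1: lead(6x⁶ + 25x⁵ + 24x⁴ − 6x³ + 8x² + 52x − 40) ÷ lead(D) = 6x⁶ ÷ 3x = 2x⁵. Subtract (2x⁵)·D = 6x⁶ + 16x⁵. Remainder: 9x⁵ + 24x⁴ − 6x³ + 8x² + 52x − 40.
Step 2: lead(9x⁵ + 24x⁴ − 6x³ + 8x² + 52x − 40) ÷ lead(D) = 9x⁵ ÷ 3x = 3x⁴. Subtract (3x⁴)·D = 9x⁵ + 24x⁴. Remainder: −6x³ + 8x² + 52x − 40.
Step 3: lead(−6x³ + 8x² + 52x − 40) ÷ lead(D) = −6x³ ÷ 3x = −2x². Subtract (−2x²)·D = −6x³ − 16x². Remainder: 24x² + 52x − 40.
Step 4: lead(24x² + 52x − 40) ÷ lead(D) = 24x² ÷ 3x = 8x. Subtract (8x)·D = 24x² + 64x. Remainder: −12x − 40.
Step 5: lead(−12x − 40) ÷ lead(D) = −12x ÷ 3x = −4. Subtract (−4)·D = −12x − 32. Remainder: −8.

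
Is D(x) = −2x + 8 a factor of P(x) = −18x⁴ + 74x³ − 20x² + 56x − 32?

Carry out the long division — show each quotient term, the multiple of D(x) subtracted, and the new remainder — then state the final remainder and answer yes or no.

R(x) = 0, so D(x) is a factor of P(x). yes

Step 1: lead(−18x⁴ + 74x³ − 20x² + 56x − 32) ÷ lead(D) = −18x⁴ ÷ −2x = 9x³. Subtract (9x³)·D = −18x⁴ + 72x³. Remainder: 2x³ − 20x² + 56x − 32.
Step 2: lead(2x³ − 20x² + 56x − 32) ÷ lead(D) = 2x³ ÷ −2x = −x². Subtract (−x²)·D = 2x³ − 8x². Remainder: −12x² + 56x − 32.
Step 3: lead(−12x² + 56x − 32) ÷ lead(D) = −12x² ÷ −2x = 6x. Subtract (6x)·D = −12x² + 48x. Remainder: 8x − 32.
Step 4: lead(8x − 32) ÷ lead(D) = 8x ÷ −2x = −4. Subtract (−4)·D = 8x − 32. Remainder: 0.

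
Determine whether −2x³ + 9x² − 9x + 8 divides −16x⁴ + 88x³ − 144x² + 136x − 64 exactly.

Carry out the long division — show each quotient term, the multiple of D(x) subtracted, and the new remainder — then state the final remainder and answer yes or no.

Step 1: lead(−16x⁴ + 88x³ − 144x² + 136x − 64) ÷ lead(D) = −16x⁴ ÷ −2x³ = 8x. Subtract (8x)·D = −16x⁴ + 72x³ − 72x² + 64x. Remainder: 16x³ − 72x² + 72x − 64.
Step 2: lead(16x³ − 72x² + 72x − 64) ÷ lead(D) = 16x³ ÷ −2x³ = −8. Subtract (−8)·D = 16x³ − 72x² + 72x − 64. Remainder: 0.

R(x) = 0, so D(x) is a factor of P(x). yes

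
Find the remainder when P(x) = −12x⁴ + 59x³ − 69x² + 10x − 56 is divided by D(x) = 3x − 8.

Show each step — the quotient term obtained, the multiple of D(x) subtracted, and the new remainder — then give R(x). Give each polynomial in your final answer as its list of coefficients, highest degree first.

R = [-8]

Step 1: lead(−12x⁴ + 59x³ − 69x² + 10x − 56) ÷ lead(D) = −12x⁴ ÷ 3x = −4x³. Subtract (−4x³)·D = −12x⁴ + 32x³. Remainder: 27x³ − 69x² + 10x − 56.
Step 2: lead(27x³ − 69x² + 10x − 56) ÷ lead(D) = 27x³ ÷ 3x = 9x². Subtract (9x²)·D = 27x³ − 72x². Remainder: 3x² + 10x − 56.
Step 3: lead(3x² + 10x − 56) ÷ lead(D) = 3x² ÷ 3x = x. Subtract (x)·D = 3x² − 8x. Remainder: 18x − 56.
Step 4: lead(18x − 56) ÷ lead(D) = 18x ÷ 3x = 6. Subtract (6)·D = 18x − 48. Remainder: −8.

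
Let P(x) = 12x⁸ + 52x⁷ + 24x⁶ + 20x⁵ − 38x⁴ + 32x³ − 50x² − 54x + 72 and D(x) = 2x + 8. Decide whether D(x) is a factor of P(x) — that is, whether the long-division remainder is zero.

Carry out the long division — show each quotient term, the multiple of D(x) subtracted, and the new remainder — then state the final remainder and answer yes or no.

Step 1: lead(12x⁸ + 52x⁷ + 24x⁶ + 20x⁵ − 38x⁴ + 32x³ − 50x² − 54x + 72) ÷ lead(D) = 12x⁸ ÷ 2x = 6x⁷. Subtract (6x⁷)·D = 12x⁸ + 48x⁷. Remainder: 4x⁷ + 24x⁶ + 20x⁵ − 38x⁴ + 32x³ − 50x² − 54x + 72.
Step 2: lead(4x⁷ + 24x⁶ + 20x⁵ − 38x⁴ + 32x³ − 50x² − 54x + 72) ÷ lead(D) = 4x⁷ ÷ 2x = 2x⁶. Subtract (2x⁶)·D = 4x⁷ + 16x⁶. Remainder: 8x⁶ + 20x⁵ − 38x⁴ + 32x³ − 50x² − 54x + 72.
Step 3: lead(8x⁶ + 20x⁵ − 38x⁴ + 32x³ − 50x² − 54x + 72) ÷ lead(D) = 8x⁶ ÷ 2x = 4x⁵. Subtract (4x⁵)·D = 8x⁶ + 32x⁵. Remainder: −12x⁵ − 38x⁴ + 32x³ − 50x² − 54x + 72.
Step 4: lead(−12x⁵ − 38x⁴ + 32x³ − 50x² − 54x + 72) ÷ lead(D) = −12x⁵ ÷ 2x = −6x⁴. Subtract (−6x⁴)·D = −12x⁵ − 48x⁴. Remainder: 10x⁴ + 32x³ − 50x² − 54x + 72.
Step 5: lead(10x⁴ + 32x³ − 50x² − 54x + 72) ÷ lead(D) = 10x⁴ ÷ 2x = 5x³. Subtract (5x³)·D = 10x⁴ + 40x³. Remainder: −8x³ − 50x² − 54x + 72.
Step 6: lead(−8x³ − 50x² − 54x + 72) ÷ lead(D) = −8x³ ÷ 2x = −4x². Subtract (−4x²)·D = −8x³ − 32x². Remainder: −18x² − 54x + 72.
Step 7: lead(−18x² − 54x + 72) ÷ lead(D) = −18x² ÷ 2x = −9x. Subtract (−9x)·D = −18x² − 72x. Remainder: 18x + 72.
Step 8: lead(18x + 72) ÷ lead(D) = 18x ÷ 2x = 9. Subtract (9)·D = 18x + 72. Remainder: 0.

R(x) = 0, so D(x) is a factor of P(x). yes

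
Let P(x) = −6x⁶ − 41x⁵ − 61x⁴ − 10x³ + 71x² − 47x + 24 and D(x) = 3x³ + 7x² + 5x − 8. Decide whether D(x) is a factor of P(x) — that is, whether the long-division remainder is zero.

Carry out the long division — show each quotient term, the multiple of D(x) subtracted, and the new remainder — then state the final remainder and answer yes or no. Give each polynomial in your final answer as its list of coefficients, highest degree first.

Step 1: lead(−6x⁶ − 41x⁵ − 61x⁴ − 10x³ + 71x² − 47x + 24) ÷ lead(D) = −6x⁶ ÷ 3x³ = −2x³. Subtract (−2x³)·D = −6x⁶ − 14x⁵ − 10x⁴ + 16x³. Remainder: −27x⁵ − 51x⁴ − 26x³ + 71x² − 47x + 24.
Step 2: lead(−27x⁵ − 51x⁴ − 26x³ + 71x² − 47x + 24) ÷ lead(D) = −27x⁵ ÷ 3x³ = −9x². Subtract (−9x²)·D = −27x⁵ − 63x⁴ − 45x³ + 72x². Remainder: 12x⁴ + 19x³ − x² − 47x + 24.
Step 3: lead(12x⁴ + 19x³ − x² − 47x + 24) ÷ lead(D) = 12x⁴ ÷ 3x³ = 4x. Subtract (4x)·D = 12x⁴ + 28x³ + 20x² − 32x. Remainder: −9x³ − 21x² − 15x + 24.
Step 4: lead(−9x³ − 21x² − 15x + 24) ÷ lead(D) = −9x³ ÷ 3x³ = −3. Subtract (−3)·D = −9x³ − 21x² − 15x + 24. Remainder: 0.

R = [0], so D(x) is a factor of P(x). yes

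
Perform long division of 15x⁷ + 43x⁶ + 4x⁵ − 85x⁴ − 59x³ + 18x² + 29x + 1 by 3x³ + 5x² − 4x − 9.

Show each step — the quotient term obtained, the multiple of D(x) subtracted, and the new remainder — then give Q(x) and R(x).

Q(x) = 5x⁴ + 6x³ − 2x² − 2x − 1; R(x) = −3x² + 7x − 8

Step 1: lead(15x⁷ + 43x⁶ + 4x⁵ − 85x⁴ − 59x³ + 18x² + 29x + 1) ÷ lead(D) = 15x⁷ ÷ 3x³ = 5x⁴. Subtract (5x⁴)·D = 15x⁷ + 25x⁶ − 20x⁵ − 45x⁴. Remainder: 18x⁶ + 24x⁵ − 40x⁴ − 59x³ + 18x² + 29x + 1.
Step 2: lead(18x⁶ + 24x⁵ − 40x⁴ − 59x³ + 18x² + 29x + 1) ÷ lead(D) = 18x⁶ ÷ 3x³ = 6x³. Subtract (6x³)·D = 18x⁶ + 30x⁵ − 24x⁴ − 54x³. Remainder: −6x⁵ − 16x⁴ − 5x³ + 18x² + 29x + 1.
Step 3: lead(−6x⁵ − 16x⁴ − 5x³ + 18x² + 29x + 1) ÷ lead(D) = −6x⁵ ÷ 3x³ = −2x². Subtract (−2x²)·D = −6x⁵ − 10x⁴ + 8x³ + 18x². Remainder: −6x⁴ − 13x³ + 29x + 1.
Step 4: lead(−6x⁴ − 13x³ + 29x + 1) ÷ lead(D) = −6x⁴ ÷ 3x³ = −2x. Subtract (−2x)·D = −6x⁴ − 10x³ + 8x² + 18x. Remainder: −3x³ − 8x² + 11x + 1.
Step 5: lead(−3x³ − 8x² + 11x + 1) ÷ lead(D) = −3x³ ÷ 3x³ = −1. Subtract (−1)·D = −3x³ − 5x² + 4x + 9. Remainder: −3x² + 7x − 8.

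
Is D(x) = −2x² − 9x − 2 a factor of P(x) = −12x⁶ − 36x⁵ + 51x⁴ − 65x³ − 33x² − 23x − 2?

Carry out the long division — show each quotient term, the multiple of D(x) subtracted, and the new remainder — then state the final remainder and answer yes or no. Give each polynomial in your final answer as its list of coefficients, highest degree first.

Step 1: lead(−12x⁶ − 36x⁵ + 51x⁴ − 65x³ − 33x² − 23x − 2) ÷ lead(D) = −12x⁶ ÷ −2x² = 6x⁴. Subtract (6x⁴)·D = −12x⁶ − 54x⁵ − 12x⁴. Remainder: 18x⁵ + 63x⁴ − 65x³ − 33x² − 23x − 2.
Step 2: lead(18x⁵ + 63x⁴ − 65x³ − 33x² − 23x − 2) ÷ lead(D) = 18x⁵ ÷ −2x² = −9x³. Subtract (−9x³)·D = 18x⁵ + 81x⁴ + 18x³. Remainder: −18x⁴ − 83x³ − 33x² − 23x − 2.
Step 3: lead(−18x⁴ − 83x³ − 33x² − 23x − 2) ÷ lead(D) = −18x⁴ ÷ −2x² = 9x². Subtract (9x²)·D = −18x⁴ − 81x³ − 18x². Remainder: −2x³ − 15x² − 23x − 2.
Step 4: lead(−2x³ − 15x² − 23x − 2) ÷ lead(D) = −2x³ ÷ −2x² = x. Subtract (x)·D = −2x³ − 9x² − 2x. Remainder: −6x² − 21x − 2.
Step 5: lead(−6x² − 21x − 2) ÷ lead(D) = −6x² ÷ −2x² = 3. Subtract (3)·D = −6x² − 27x − 6. Remainder: 6x + 4.

R = [6, 4], so D(x) is not a factor of P(x). no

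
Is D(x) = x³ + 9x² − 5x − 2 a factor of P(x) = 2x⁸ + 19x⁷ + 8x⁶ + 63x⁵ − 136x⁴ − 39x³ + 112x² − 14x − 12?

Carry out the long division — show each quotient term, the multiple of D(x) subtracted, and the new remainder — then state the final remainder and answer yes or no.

R(x) = 0, so D(x) is a factor of P(x). yes

Step 1: lead(2x⁸ + 19x⁷ + 8x⁶ + 63x⁵ − 136x⁴ − 39x³ + 112x² − 14x − 12) ÷ lead(D) = 2x⁸ ÷ x³ = 2x⁵. Subtract (2x⁵)·D = 2x⁸ + 18x⁷ − 10x⁶ − 4x⁵. Remainder: x⁷ + 18x⁶ + 67x⁵ − 136x⁴ − 39x³ + 112x² − 14x − 12.
Step 2: lead(x⁷ + 18x⁶ + 67x⁵ − 136x⁴ − 39x³ + 112x² − 14x − 12) ÷ lead(D) = x⁷ ÷ x³ = x⁴. Subtract (x⁴)·D = x⁷ + 9x⁶ − 5x⁵ − 2x⁴. Remainder: 9x⁶ + 72x⁵ − 134x⁴ − 39x³ + 112x² − 14x − 12.
Step 3: lead(9x⁶ + 72x⁵ − 134x⁴ − 39x³ + 112x² − 14x − 12) ÷ lead(D) = 9x⁶ ÷ x³ = 9x³. Subtract (9x³)·D = 9x⁶ + 81x⁵ − 45x⁴ − 18x³. Remainder: −9x⁵ − 89x⁴ − 21x³ + 112x² − 14x − 12.
Step 4: lead(−9x⁵ − 89x⁴ − 21x³ + 112x² − 14x − 12) ÷ lead(D) = −9x⁵ ÷ x³ = −9x². Subtract (−9x²)·D = −9x⁵ − 81x⁴ + 45x³ + 18x². Remainder: −8x⁴ − 66x³ + 94x² − 14x − 12.
Step 5: lead(−8x⁴ − 66x³ + 94x² − 14x − 12) ÷ lead(D) = −8x⁴ ÷ x³ = −8x. Subtract (−8x)·D = −8x⁴ − 72x³ + 40x² + 16x. Remainder: 6x³ + 54x² − 30x − 12.
Step 6: lead(6x³ + 54x² − 30x − 12) ÷ lead(D) = 6x³ ÷ x³ = 6. Subtract (6)·D = 6x³ + 54x² − 30x − 12. Remainder: 0.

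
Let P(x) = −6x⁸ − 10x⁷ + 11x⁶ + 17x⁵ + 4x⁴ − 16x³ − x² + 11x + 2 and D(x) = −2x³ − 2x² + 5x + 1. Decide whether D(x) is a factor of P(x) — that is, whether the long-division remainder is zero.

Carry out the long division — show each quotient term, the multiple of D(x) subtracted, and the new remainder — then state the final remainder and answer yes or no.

R(x) = 0, so D(x) is a factor of P(x). yes

Step 1: lead(−6x⁸ − 10x⁷ + 11x⁶ + 17x⁵ + 4x⁴ − 16x³ − x² + 11x + 2) ÷ lead(D) = −6x⁸ ÷ −2x³ = 3x⁵. Subtract (3x⁵)·D = −6x⁸ − 6x⁷ + 15x⁶ + 3x⁵. Remainder: −4x⁷ − 4x⁶ + 14x⁵ + 4x⁴ − 16x³ − x² + 11x + 2.
Step 2: lead(−4x⁷ − 4x⁶ + 14x⁵ + 4x⁴ − 16x³ − x² + 11x + 2) ÷ lead(D) = −4x⁷ ÷ −2x³ = 2x⁴. Subtract (2x⁴)·D = −4x⁷ − 4x⁶ + 10x⁵ + 2x⁴. Remainder: 4x⁵ + 2x⁴ − 16x³ − x² + 11x + 2.
Step 3: lead(4x⁵ + 2x⁴ − 16x³ − x² + 11x + 2) ÷ lead(D) = 4x⁵ ÷ −2x³ = −2x². Subtract (−2x²)·D = 4x⁵ + 4x⁴ − 10x³ − 2x². Remainder: −2x⁴ − 6x³ + x² + 11x + 2.
Step 4: lead(−2x⁴ − 6x³ + x² + 11x + 2) ÷ lead(D) = −2x⁴ ÷ −2x³ = x. Subtract (x)·D = −2x⁴ − 2x³ + 5x² + x. Remainder: −4x³ − 4x² + 10x + 2.
Step 5: lead(−4x³ − 4x² + 10x + 2) ÷ lead(D) = −4x³ ÷ −2x³ = 2. Subtract (2)·D = −4x³ − 4x² + 10x + 2. Remainder: 0.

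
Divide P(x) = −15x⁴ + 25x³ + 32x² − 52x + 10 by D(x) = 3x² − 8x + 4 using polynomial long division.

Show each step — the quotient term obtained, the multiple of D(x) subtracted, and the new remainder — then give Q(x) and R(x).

Step 1: lead(−15x⁴ + 25x³ + 32x² − 52x + 10) ÷ lead(D) = −15x⁴ ÷ 3x² = −5x². Subtract (−5x²)·D = −15x⁴ + 40x³ − 20x². Remainder: −15x³ + 52x² − 52x + 10.
Step 2: lead(−15x³ + 52x² − 52x + 10) ÷ lead(D) = −15x³ ÷ 3x² = −5x. Subtract (−5x)·D = −15x³ + 40x² − 20x. Remainder: 12x² − 32x + 10.
Step 3: lead(12x² − 32x + 10) ÷ lead(D) = 12x² ÷ 3x² = 4. Subtract (4)·D = 12x² − 32x + 16. Remainder: −6.

Q(x) = −5x² − 5x + 4; R(x) = −6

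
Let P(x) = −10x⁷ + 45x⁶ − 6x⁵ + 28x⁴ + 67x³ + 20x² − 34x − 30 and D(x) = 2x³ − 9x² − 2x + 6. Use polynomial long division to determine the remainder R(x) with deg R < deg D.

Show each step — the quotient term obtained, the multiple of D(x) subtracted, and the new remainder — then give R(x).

Step 1: lead(−10x⁷ + 45x⁶ − 6x⁵ + 28x⁴ + 67x³ + 20x² − 34x − 30) ÷ lead(D) = −10x⁷ ÷ 2x³ = −5x⁴. Subtract (−5x⁴)·D = −10x⁷ + 45x⁶ + 10x⁵ − 30x⁴. Remainder: −16x⁵ + 58x⁴ + 67x³ + 20x² − 34x − 30.
Step 2: lead(−16x⁵ + 58x⁴ + 67x³ + 20x² − 34x − 30) ÷ lead(D) = −16x⁵ ÷ 2x³ = −8x². Subtract (−8x²)·D = −16x⁵ + 72x⁴ + 16x³ − 48x². Remainder: −14x⁴ + 51x³ + 68x² − 34x − 30.
Step 3: lead(−14x⁴ + 51x³ + 68x² − 34x − 30) ÷ lead(D) = −14x⁴ ÷ 2x³ = −7x. Subtract (−7x)·D = −14x⁴ + 63x³ + 14x² − 42x. Remainder: −12x³ + 54x² + 8x − 30.
Step 4: lead(−12x³ + 54x² + 8x − 30) ÷ lead(D) = −12x³ ÷ 2x³ = −6. Subtract (−6)·D = −12x³ + 54x² + 12x − 36. Remainder: −4x + 6.

R(x) = −4x + 6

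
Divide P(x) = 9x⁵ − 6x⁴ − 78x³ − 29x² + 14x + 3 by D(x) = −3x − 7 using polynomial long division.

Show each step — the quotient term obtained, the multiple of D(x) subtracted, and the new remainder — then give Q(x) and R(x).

Q(x) = −3x⁴ + 9x³ + 5x² − 2x; R(x) = 3

Step 1: lead(9x⁵ − 6x⁴ − 78x³ − 29x² + 14x + 3) ÷ lead(D) = 9x⁵ ÷ −3x = −3x⁴. Subtract (−3x⁴)·D = 9x⁵ + 21x⁴. Remainder: −27x⁴ − 78x³ − 29x² + 14x + 3.
Step 2: lead(−27x⁴ − 78x³ − 29x² + 14x + 3) ÷ lead(D) = −27x⁴ ÷ −3x = 9x³. Subtract (9x³)·D = −27x⁴ − 63x³. Remainder: −15x³ − 29x² + 14x + 3.
Step 3: lead(−15x³ − 29x² + 14x + 3) ÷ lead(D) = −15x³ ÷ −3x = 5x². Subtract (5x²)·D = −15x³ − 35x². Remainder: 6x² + 14x + 3.
Step 4: lead(6x² + 14x + 3) ÷ lead(D) = 6x² ÷ −3x = −2x. Subtract (−2x)·D = 6x² + 14x. Remainder: 3.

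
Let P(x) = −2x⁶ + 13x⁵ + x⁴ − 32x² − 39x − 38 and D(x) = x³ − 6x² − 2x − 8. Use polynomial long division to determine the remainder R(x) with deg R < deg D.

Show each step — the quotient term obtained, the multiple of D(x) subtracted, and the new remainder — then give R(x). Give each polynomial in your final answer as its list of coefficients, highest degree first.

R = [6, -7, -6]

Step 1: lead(−2x⁶ + 13x⁵ + x⁴ − 32x² − 39x − 38) ÷ lead(D) = −2x⁶ ÷ x³ = −2x³. Subtract (−2x³)·D = −2x⁶ + 12x⁵ + 4x⁴ + 16x³. Remainder: x⁵ − 3x⁴ − 16x³ − 32x² − 39x − 38.
Step 2: lead(x⁵ − 3x⁴ − 16x³ − 32x² − 39x − 38) ÷ lead(D) = x⁵ ÷ x³ = x². Subtract (x²)·D = x⁵ − 6x⁴ − 2x³ − 8x². Remainder: 3x⁴ − 14x³ − 24x² − 39x − 38.
Step 3: lead(3x⁴ − 14x³ − 24x² − 39x − 38) ÷ lead(D) = 3x⁴ ÷ x³ = 3x. Subtract (3x)·D = 3x⁴ − 18x³ − 6x² − 24x. Remainder: 4x³ − 18x² − 15x − 38.
Step 4: lead(4x³ − 18x² − 15x − 38) ÷ lead(D) = 4x³ ÷ x³ = 4. Subtract (4)·D = 4x³ − 24x² − 8x − 32. Remainder: 6x² − 7x − 6.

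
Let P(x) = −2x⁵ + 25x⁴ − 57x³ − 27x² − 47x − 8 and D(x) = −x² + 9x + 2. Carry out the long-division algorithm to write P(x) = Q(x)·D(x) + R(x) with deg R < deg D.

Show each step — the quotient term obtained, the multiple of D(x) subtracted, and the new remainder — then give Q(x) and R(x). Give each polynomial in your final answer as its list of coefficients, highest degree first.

Step 1: lead(−2x⁵ + 25x⁴ − 57x³ − 27x² − 47x − 8) ÷ lead(D) = −2x⁵ ÷ −x² = 2x³. Subtract (2x³)·D = −2x⁵ + 18x⁴ + 4x³. Remainder: 7x⁴ − 61x³ − 27x² − 47x − 8.
Step 2: lead(7x⁴ − 61x³ − 27x² − 47x − 8) ÷ lead(D) = 7x⁴ ÷ −x² = −7x². Subtract (−7x²)·D = 7x⁴ − 63x³ − 14x². Remainder: 2x³ − 13x² − 47x − 8.
Step 3: lead(2x³ − 13x² − 47x − 8) ÷ lead(D) = 2x³ ÷ −x² = −2x. Subtract (−2x)·D = 2x³ − 18x² − 4x. Remainder: 5x² − 43x − 8.
Step 4: lead(5x² − 43x − 8) ÷ lead(D) = 5x² ÷ −x² = −5. Subtract (−5)·D = 5x² − 45x − 10. Remainder: 2x + 2.

Q = [2, -7, -2, -5]; R = [2, 2]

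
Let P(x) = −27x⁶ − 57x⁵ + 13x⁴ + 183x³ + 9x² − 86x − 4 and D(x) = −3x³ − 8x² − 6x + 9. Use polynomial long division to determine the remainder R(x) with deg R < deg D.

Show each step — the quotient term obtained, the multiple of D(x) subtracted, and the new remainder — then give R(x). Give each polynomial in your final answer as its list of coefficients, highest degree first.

R = [-5, -4]

Step 1: lead(−27x⁶ − 57x⁵ + 13x⁴ + 183x³ + 9x² − 86x − 4) ÷ lead(D) = −27x⁶ ÷ −3x³ = 9x³. Subtract (9x³)·D = −27x⁶ − 72x⁵ − 54x⁴ + 81x³. Remainder: 15x⁵ + 67x⁴ + 102x³ + 9x² − 86x − 4.
Step 2: lead(15x⁵ + 67x⁴ + 102x³ + 9x² − 86x − 4) ÷ lead(D) = 15x⁵ ÷ −3x³ = −5x². Subtract (−5x²)·D = 15x⁵ + 40x⁴ + 30x³ − 45x². Remainder: 27x⁴ + 72x³ + 54x² − 86x − 4.
Step 3: lead(27x⁴ + 72x³ + 54x² − 86x − 4) ÷ lead(D) = 27x⁴ ÷ −3x³ = −9x. Subtract (−9x)·D = 27x⁴ + 72x³ + 54x² − 81x. Remainder: −5x − 4.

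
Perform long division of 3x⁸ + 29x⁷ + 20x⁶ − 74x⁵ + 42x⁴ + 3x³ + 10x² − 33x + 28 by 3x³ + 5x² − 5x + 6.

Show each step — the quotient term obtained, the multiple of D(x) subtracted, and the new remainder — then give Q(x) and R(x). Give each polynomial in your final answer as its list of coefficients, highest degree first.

Step 1: lead(3x⁸ + 29x⁷ + 20x⁶ − 74x⁵ + 42x⁴ + 3x³ + 10x² − 33x + 28) ÷ lead(D) = 3x⁸ ÷ 3x³ = x⁵. Subtract (x⁵)·D = 3x⁸ + 5x⁷ − 5x⁶ + 6x⁵. Remainder: 24x⁷ + 25x⁶ − 80x⁵ + 42x⁴ + 3x³ + 10x² − 33x + 28.
Step 2: lead(24x⁷ + 25x⁶ − 80x⁵ + 42x⁴ + 3x³ + 10x² − 33x + 28) ÷ lead(D) = 24x⁷ ÷ 3x³ = 8x⁴. Subtract (8x⁴)·D = 24x⁷ + 40x⁶ − 40x⁵ + 48x⁴. Remainder: −15x⁶ − 40x⁵ − 6x⁴ + 3x³ + 10x² − 33x + 28.
Step 3: lead(−15x⁶ − 40x⁵ − 6x⁴ + 3x³ + 10x² − 33x + 28) ÷ lead(D) = −15x⁶ ÷ 3x³ = −5x³. Subtract (−5x³)·D = −15x⁶ − 25x⁵ + 25x⁴ − 30x³. Remainder: −15x⁵ − 31x⁴ + 33x³ + 10x² − 33x + 28.
Step 4: lead(−15x⁵ − 31x⁴ + 33x³ + 10x² − 33x + 28) ÷ lead(D) = −15x⁵ ÷ 3x³ = −5x². Subtract (−5x²)·D = −15x⁵ − 25x⁴ + 25x³ − 30x². Remainder: −6x⁴ + 8x³ + 40x² − 33x + 28.
Step 5: lead(−6x⁴ + 8x³ + 40x² − 33x + 28) ÷ lead(D) = −6x⁴ ÷ 3x³ = −2x. Subtract (−2x)·D = −6x⁴ − 10x³ + 10x² − 12x. Remainder: 18x³ + 30x² − 21x + 28.
Step 6: lead(18x³ + 30x² − 21x + 28) ÷ lead(D) = 18x³ ÷ 3x³ = 6. Subtract (6)·D = 18x³ + 30x² − 30x + 36. Remainder: 9x − 8.

Q = [1, 8, -5, -5, -2, 6]; R = [9, -8]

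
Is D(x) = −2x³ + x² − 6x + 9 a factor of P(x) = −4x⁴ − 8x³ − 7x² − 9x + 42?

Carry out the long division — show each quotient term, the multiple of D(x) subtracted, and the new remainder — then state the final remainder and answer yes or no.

R(x) = 3x − 3, so D(x) is not a factor of P(x). no

Step 1: lead(−4x⁴ − 8x³ − 7x² − 9x + 42) ÷ lead(D) = −4x⁴ ÷ −2x³ = 2x. Subtract (2x)·D = −4x⁴ + 2x³ − 12x² + 18x. Remainder: −10x³ + 5x² − 27x + 42.
Step 2: lead(−10x³ + 5x² − 27x + 42) ÷ lead(D) = −10x³ ÷ −2x³ = 5. Subtract (5)·D = −10x³ + 5x² − 30x + 45. Remainder: 3x − 3.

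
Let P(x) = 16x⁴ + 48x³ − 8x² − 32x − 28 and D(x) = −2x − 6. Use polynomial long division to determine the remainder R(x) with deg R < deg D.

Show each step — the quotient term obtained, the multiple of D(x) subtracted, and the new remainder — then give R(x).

R(x) = −4

Step 1: lead(16x⁴ + 48x³ − 8x² − 32x − 28) ÷ lead(D) = 16x⁴ ÷ −2x = −8x³. Subtract (−8x³)·D = 16x⁴ + 48x³. Remainder: −8x² − 32x − 28.
Step 2: lead(−8x² − 32x − 28) ÷ lead(D) = −8x² ÷ −2x = 4x. Subtract (4x)·D = −8x² − 24x. Remainder: −8x − 28.
Step 3: lead(−8x − 28) ÷ lead(D) = −8x ÷ −2x = 4. Subtract (4)·D = −8x − 24. Remainder: −4.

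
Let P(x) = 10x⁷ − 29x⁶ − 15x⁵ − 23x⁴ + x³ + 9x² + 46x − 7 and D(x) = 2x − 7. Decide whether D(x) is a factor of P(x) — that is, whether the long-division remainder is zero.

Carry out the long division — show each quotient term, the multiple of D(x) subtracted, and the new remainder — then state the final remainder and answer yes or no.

Step 1: lead(10x⁷ − 29x⁶ − 15x⁵ − 23x⁴ + x³ + 9x² + 46x − 7) ÷ lead(D) = 10x⁷ ÷ 2x = 5x⁶. Subtract (5x⁶)·D = 10x⁷ − 35x⁶. Remainder: 6x⁶ − 15x⁵ − 23x⁴ + x³ + 9x² + 46x − 7.
Step 2: lead(6x⁶ − 15x⁵ − 23x⁴ + x³ + 9x² + 46x − 7) ÷ lead(D) = 6x⁶ ÷ 2x = 3x⁵. Subtract (3x⁵)·D = 6x⁶ − 21x⁵. Remainder: 6x⁵ − 23x⁴ + x³ + 9x² + 46x − 7.
Step 3: lead(6x⁵ − 23x⁴ + x³ + 9x² + 46x − 7) ÷ lead(D) = 6x⁵ ÷ 2x = 3x⁴. Subtract (3x⁴)·D = 6x⁵ − 21x⁴. Remainder: −2x⁴ + x³ + 9x² + 46x − 7.
Step 4: lead(−2x⁴ + x³ + 9x² + 46x − 7) ÷ lead(D) = −2x⁴ ÷ 2x = −x³. Subtract (−x³)·D = −2x⁴ + 7x³. Remainder: −6x³ + 9x² + 46x − 7.
Step 5: lead(−6x³ + 9x² + 46x − 7) ÷ lead(D) = −6x³ ÷ 2x = −3x². Subtract (−3x²)·D = −6x³ + 21x². Remainder: −12x² + 46x − 7.
Step 6: lead(−12x² + 46x − 7) ÷ lead(D) = −12x² ÷ 2x = −6x. Subtract (−6x)·D = −12x² + 42x. Remainder: 4x − 7.
Step 7: lead(4x − 7) ÷ lead(D) = 4x ÷ 2x = 2. Subtract (2)·D = 4x − 14. Remainder: 7.

R(x) = 7, so D(x) is not a factor of P(x). no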